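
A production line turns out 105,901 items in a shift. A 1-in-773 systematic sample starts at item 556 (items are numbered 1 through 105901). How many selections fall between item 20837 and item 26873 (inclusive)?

8

k = 773
First selection ≥ 20837: 556 + ⌈(20837−556)/773⌉·773 = 556 + 27×773 = 21427
Last selection ≤ 26873: 556 + ⌊(26873−556)/773⌋·773 = 556 + 34×773 = 26838
Count = 34 − 27 + 1 = 8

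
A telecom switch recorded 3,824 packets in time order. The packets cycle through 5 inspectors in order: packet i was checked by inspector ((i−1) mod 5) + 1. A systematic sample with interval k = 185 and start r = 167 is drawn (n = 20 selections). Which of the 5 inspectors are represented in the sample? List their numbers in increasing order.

Consecutive selections differ by k = 185, so their inspector numbers differ by 185 mod 5 = 0.
gcd(185, 5) = 5, so the sample visits 5/5 = 1 distinct residues mod 5.
Start 167 is inspector 2; the inspectors hit are 2.

2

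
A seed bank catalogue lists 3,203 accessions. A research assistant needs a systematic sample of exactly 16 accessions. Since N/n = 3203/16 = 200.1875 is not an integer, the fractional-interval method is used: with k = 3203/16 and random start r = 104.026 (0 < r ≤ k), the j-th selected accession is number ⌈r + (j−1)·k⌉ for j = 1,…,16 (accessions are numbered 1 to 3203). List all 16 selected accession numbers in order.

105, 305, 505, 705, 905, 1105, 1306, 1506, 1706, 1906, 2106, 2307, 2507, 2707, 2907, 3107

j=1: r + 0k = 104.026 → ⌈·⌉ = 105
j=2: r + 1k = 304.2135 → ⌈·⌉ = 305
j=3: r + 2k = 504.401 → ⌈·⌉ = 505
j=4: r + 3k = 704.5885 → ⌈·⌉ = 705
j=5: r + 4k = 904.776 → ⌈·⌉ = 905
j=6: r + 5k = 1104.9635 → ⌈·⌉ = 1105
j=7: r + 6k = 1305.151 → ⌈·⌉ = 1306
j=8: r + 7k = 1505.3385 → ⌈·⌉ = 1506
j=9: r + 8k = 1705.526 → ⌈·⌉ = 1706
j=10: r + 9k = 1905.7135 → ⌈·⌉ = 1906
j=11: r + 10k = 2105.901 → ⌈·⌉ = 2106
j=12: r + 11k = 2306.0885 → ⌈·⌉ = 2307
j=13: r + 12k = 2506.276 → ⌈·⌉ = 2507
j=14: r + 13k = 2706.4635 → ⌈·⌉ = 2707
j=15: r + 14k = 2906.651 → ⌈·⌉ = 2907
j=16: r + 15k = 3106.8385 → ⌈·⌉ = 3107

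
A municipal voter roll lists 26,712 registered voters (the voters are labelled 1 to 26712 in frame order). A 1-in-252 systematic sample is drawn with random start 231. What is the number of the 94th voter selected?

23667

k = 252
94th selection = r + (94−1)·k = 231 + 93×252 = 231 + 23436 = 23667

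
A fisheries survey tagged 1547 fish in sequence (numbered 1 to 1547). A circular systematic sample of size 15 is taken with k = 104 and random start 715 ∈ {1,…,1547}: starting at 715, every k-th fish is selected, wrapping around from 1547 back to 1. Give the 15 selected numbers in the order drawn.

715, 819, 923, 1027, 1131, 1235, 1339, 1443, 1547, 104, 208, 312, 416, 520, 624

Selection 1: 715
Selection 2: 715 + 104 = 819
Selection 3: 819 + 104 = 923
Selection 4: 923 + 104 = 1027
Selection 5: 1027 + 104 = 1131
Selection 6: 1131 + 104 = 1235
Selection 7: 1235 + 104 = 1339
Selection 8: 1339 + 104 = 1443
Selection 9: 1443 + 104 = 1547
Selection 10: 1547 + 104 = 1651 → 1651 − 1547 = 104
Selection 11: 104 + 104 = 208
Selection 12: 208 + 104 = 312
Selection 13: 312 + 104 = 416
Selection 14: 416 + 104 = 520
Selection 15: 520 + 104 = 624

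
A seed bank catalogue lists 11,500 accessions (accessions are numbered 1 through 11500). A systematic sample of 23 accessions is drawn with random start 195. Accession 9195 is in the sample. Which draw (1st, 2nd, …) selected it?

19

k = 11500/23 = 500
position = (9195 − 195)/500 + 1 = 9000/500 + 1 = 18 + 1 = 19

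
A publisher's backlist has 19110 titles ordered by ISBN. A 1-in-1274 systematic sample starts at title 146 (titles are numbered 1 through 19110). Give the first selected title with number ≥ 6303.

6516

k = 1274
Steps past start: ⌈(6303 − 146)/1274⌉ = ⌈6157/1274⌉ = 5
Selected title: 146 + 5×1274 = 6516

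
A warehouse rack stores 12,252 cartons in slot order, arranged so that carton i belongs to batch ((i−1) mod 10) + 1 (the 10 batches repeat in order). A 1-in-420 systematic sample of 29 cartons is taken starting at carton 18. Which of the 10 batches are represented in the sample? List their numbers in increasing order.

Consecutive selections differ by k = 420, so their batch numbers differ by 420 mod 10 = 0.
gcd(420, 10) = 10, so the sample visits 10/10 = 1 distinct residues mod 10.
Start 18 is batch 8; the batches hit are 8.

8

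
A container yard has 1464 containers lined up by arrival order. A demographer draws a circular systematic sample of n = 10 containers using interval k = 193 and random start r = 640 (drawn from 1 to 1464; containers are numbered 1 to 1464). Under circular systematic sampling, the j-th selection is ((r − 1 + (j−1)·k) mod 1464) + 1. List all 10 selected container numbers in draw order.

Selection 1: 640
Selection 2: 640 + 193 = 833
Selection 3: 833 + 193 = 1026
Selection 4: 1026 + 193 = 1219
Selection 5: 1219 + 193 = 1412
Selection 6: 1412 + 193 = 1605 → 1605 − 1464 = 141
Selection 7: 141 + 193 = 334
Selection 8: 334 + 193 = 527
Selection 9: 527 + 193 = 720
Selection 10: 720 + 193 = 913

640, 833, 1026, 1219, 1412, 141, 334, 527, 720, 913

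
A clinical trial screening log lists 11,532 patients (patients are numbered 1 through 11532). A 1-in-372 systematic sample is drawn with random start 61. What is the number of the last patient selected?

k = 372
31st selection = r + (31−1)·k = 61 + 30×372 = 61 + 11160 = 11221

11221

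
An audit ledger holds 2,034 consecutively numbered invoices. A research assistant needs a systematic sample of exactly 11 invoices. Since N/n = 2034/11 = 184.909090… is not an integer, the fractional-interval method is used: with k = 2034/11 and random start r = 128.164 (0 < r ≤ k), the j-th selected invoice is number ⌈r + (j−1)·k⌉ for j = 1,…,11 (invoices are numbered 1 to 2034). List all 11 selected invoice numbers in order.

j=1: r + 0k = 128.164 → ⌈·⌉ = 129
j=2: r + 1k = 313.073090… → ⌈·⌉ = 314
j=3: r + 2k = 497.982181… → ⌈·⌉ = 498
j=4: r + 3k = 682.891272… → ⌈·⌉ = 683
j=5: r + 4k = 867.800363… → ⌈·⌉ = 868
j=6: r + 5k = 1052.709454… → ⌈·⌉ = 1053
j=7: r + 6k = 1237.618545… → ⌈·⌉ = 1238
j=8: r + 7k = 1422.527636… → ⌈·⌉ = 1423
j=9: r + 8k = 1607.436727… → ⌈·⌉ = 1608
j=10: r + 9k = 1792.345818… → ⌈·⌉ = 1793
j=11: r + 10k = 1977.254909… → ⌈·⌉ = 1978

129, 314, 498, 683, 868, 1053, 1238, 1423, 1608, 1793, 1978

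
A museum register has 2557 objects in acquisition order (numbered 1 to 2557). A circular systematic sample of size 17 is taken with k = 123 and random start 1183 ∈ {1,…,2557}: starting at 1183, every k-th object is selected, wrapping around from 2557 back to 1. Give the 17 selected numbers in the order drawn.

1183, 1306, 1429, 1552, 1675, 1798, 1921, 2044, 2167, 2290, 2413, 2536, 102, 225, 348, 471, 594

Selection 1: 1183
Selection 2: 1183 + 123 = 1306
Selection 3: 1306 + 123 = 1429
Selection 4: 1429 + 123 = 1552
Selection 5: 1552 + 123 = 1675
Selection 6: 1675 + 123 = 1798
Selection 7: 1798 + 123 = 1921
Selection 8: 1921 + 123 = 2044
Selection 9: 2044 + 123 = 2167
Selection 10: 2167 + 123 = 2290
Selection 11: 2290 + 123 = 2413
Selection 12: 2413 + 123 = 2536
Selection 13: 2536 + 123 = 2659 → 2659 − 2557 = 102
Selection 14: 102 + 123 = 225
Selection 15: 225 + 123 = 348
Selection 16: 348 + 123 = 471
Selection 17: 471 + 123 = 594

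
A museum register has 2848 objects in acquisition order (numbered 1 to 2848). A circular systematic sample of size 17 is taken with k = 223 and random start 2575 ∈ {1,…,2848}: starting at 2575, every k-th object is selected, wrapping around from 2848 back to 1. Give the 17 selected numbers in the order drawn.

Selection 1: 2575
Selection 2: 2575 + 223 = 2798
Selection 3: 2798 + 223 = 3021 → 3021 − 2848 = 173
Selection 4: 173 + 223 = 396
Selection 5: 396 + 223 = 619
Selection 6: 619 + 223 = 842
Selection 7: 842 + 223 = 1065
Selection 8: 1065 + 223 = 1288
Selection 9: 1288 + 223 = 1511
Selection 10: 1511 + 223 = 1734
Selection 11: 1734 + 223 = 1957
Selection 12: 1957 + 223 = 2180
Selection 13: 2180 + 223 = 2403
Selection 14: 2403 + 223 = 2626
Selection 15: 2626 + 223 = 2849 → 2849 − 2848 = 1
Selection 16: 1 + 223 = 224
Selection 17: 224 + 223 = 447

2575, 2798, 173, 396, 619, 842, 1065, 1288, 1511, 1734, 1957, 2180, 2403, 2626, 1, 224, 447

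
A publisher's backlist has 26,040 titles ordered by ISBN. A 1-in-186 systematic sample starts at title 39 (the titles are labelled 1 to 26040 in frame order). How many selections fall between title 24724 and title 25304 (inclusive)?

k = 186
First selection ≥ 24724: 39 + ⌈(24724−39)/186⌉·186 = 39 + 133×186 = 24777
Last selection ≤ 25304: 39 + ⌊(25304−39)/186⌋·186 = 39 + 135×186 = 25149
Count = 135 − 133 + 1 = 3

3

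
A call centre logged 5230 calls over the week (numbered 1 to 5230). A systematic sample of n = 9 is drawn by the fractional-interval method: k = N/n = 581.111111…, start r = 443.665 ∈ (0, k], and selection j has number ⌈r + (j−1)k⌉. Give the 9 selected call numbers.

444, 1025, 1606, 2187, 2769, 3350, 3931, 4512, 5093

j=1: r + 0k = 443.665 → ⌈·⌉ = 444
j=2: r + 1k = 1024.776111… → ⌈·⌉ = 1025
j=3: r + 2k = 1605.887222… → ⌈·⌉ = 1606
j=4: r + 3k = 2186.998333… → ⌈·⌉ = 2187
j=5: r + 4k = 2768.109444… → ⌈·⌉ = 2769
j=6: r + 5k = 3349.220555… → ⌈·⌉ = 3350
j=7: r + 6k = 3930.331666… → ⌈·⌉ = 3931
j=8: r + 7k = 4511.442777… → ⌈·⌉ = 4512
j=9: r + 8k = 5092.553888… → ⌈·⌉ = 5093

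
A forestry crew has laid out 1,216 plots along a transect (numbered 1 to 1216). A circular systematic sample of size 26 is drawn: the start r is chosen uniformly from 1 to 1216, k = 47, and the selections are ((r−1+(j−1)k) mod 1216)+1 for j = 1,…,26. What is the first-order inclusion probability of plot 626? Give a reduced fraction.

13/608

For each position j, as r ranges over 1…1216 the j-th selection hits every plot exactly once, so plot 626 is selected for exactly 26 of the 1216 starts.
Inclusion probability = 26/1216 = 13/608.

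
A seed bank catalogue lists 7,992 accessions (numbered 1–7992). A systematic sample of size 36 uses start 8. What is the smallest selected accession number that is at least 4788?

4892

k = 7992/36 = 222
Steps past start: ⌈(4788 − 8)/222⌉ = ⌈4780/222⌉ = 22
Selected accession: 8 + 22×222 = 4892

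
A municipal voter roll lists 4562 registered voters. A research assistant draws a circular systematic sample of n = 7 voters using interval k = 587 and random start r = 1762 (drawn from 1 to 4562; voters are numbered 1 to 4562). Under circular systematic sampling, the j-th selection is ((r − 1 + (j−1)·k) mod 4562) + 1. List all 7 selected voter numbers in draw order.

1762, 2349, 2936, 3523, 4110, 135, 722

Selection 1: 1762
Selection 2: 1762 + 587 = 2349
Selection 3: 2349 + 587 = 2936
Selection 4: 2936 + 587 = 3523
Selection 5: 3523 + 587 = 4110
Selection 6: 4110 + 587 = 4697 → 4697 − 4562 = 135
Selection 7: 135 + 587 = 722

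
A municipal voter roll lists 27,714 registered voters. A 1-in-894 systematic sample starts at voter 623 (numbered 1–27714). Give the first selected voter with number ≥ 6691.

6881

k = 894
Steps past start: ⌈(6691 − 623)/894⌉ = ⌈6068/894⌉ = 7
Selected voter: 623 + 7×894 = 6881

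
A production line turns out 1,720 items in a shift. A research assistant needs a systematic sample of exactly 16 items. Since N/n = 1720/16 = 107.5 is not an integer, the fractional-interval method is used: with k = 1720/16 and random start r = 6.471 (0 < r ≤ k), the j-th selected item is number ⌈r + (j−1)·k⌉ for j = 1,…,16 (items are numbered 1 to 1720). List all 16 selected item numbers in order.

j=1: r + 0k = 6.471 → ⌈·⌉ = 7
j=2: r + 1k = 113.971 → ⌈·⌉ = 114
j=3: r + 2k = 221.471 → ⌈·⌉ = 222
j=4: r + 3k = 328.971 → ⌈·⌉ = 329
j=5: r + 4k = 436.471 → ⌈·⌉ = 437
j=6: r + 5k = 543.971 → ⌈·⌉ = 544
j=7: r + 6k = 651.471 → ⌈·⌉ = 652
j=8: r + 7k = 758.971 → ⌈·⌉ = 759
j=9: r + 8k = 866.471 → ⌈·⌉ = 867
j=10: r + 9k = 973.971 → ⌈·⌉ = 974
j=11: r + 10k = 1081.471 → ⌈·⌉ = 1082
j=12: r + 11k = 1188.971 → ⌈·⌉ = 1189
j=13: r + 12k = 1296.471 → ⌈·⌉ = 1297
j=14: r + 13k = 1403.971 → ⌈·⌉ = 1404
j=15: r + 14k = 1511.471 → ⌈·⌉ = 1512
j=16: r + 15k = 1618.971 → ⌈·⌉ = 1619

7, 114, 222, 329, 437, 544, 652, 759, 867, 974, 1082, 1189, 1297, 1404, 1512, 1619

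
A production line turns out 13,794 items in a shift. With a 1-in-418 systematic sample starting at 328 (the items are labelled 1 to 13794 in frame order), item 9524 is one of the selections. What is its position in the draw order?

23

k = 418
position = (9524 − 328)/418 + 1 = 9196/418 + 1 = 22 + 1 = 23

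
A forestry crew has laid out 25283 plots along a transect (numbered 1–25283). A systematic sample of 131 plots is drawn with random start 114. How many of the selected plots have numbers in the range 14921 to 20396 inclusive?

k = 25283/131 = 193
First selection ≥ 14921: 114 + ⌈(14921−114)/193⌉·193 = 114 + 77×193 = 14975
Last selection ≤ 20396: 114 + ⌊(20396−114)/193⌋·193 = 114 + 105×193 = 20379
Count = 105 − 77 + 1 = 29

29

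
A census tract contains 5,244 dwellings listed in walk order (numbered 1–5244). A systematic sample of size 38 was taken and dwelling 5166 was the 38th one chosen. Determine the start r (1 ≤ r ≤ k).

60

k = 5244/38 = 138
r = 5166 − (38−1)×138 = 5166 − 5106 = 60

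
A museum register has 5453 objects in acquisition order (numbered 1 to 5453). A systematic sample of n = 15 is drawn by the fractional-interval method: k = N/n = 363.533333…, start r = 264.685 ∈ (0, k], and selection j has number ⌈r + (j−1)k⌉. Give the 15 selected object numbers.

265, 629, 992, 1356, 1719, 2083, 2446, 2810, 3173, 3537, 3901, 4264, 4628, 4991, 5355

j=1: r + 0k = 264.685 → ⌈·⌉ = 265
j=2: r + 1k = 628.218333… → ⌈·⌉ = 629
j=3: r + 2k = 991.751666… → ⌈·⌉ = 992
j=4: r + 3k = 1355.285 → ⌈·⌉ = 1356
j=5: r + 4k = 1718.818333… → ⌈·⌉ = 1719
j=6: r + 5k = 2082.351666… → ⌈·⌉ = 2083
j=7: r + 6k = 2445.885 → ⌈·⌉ = 2446
j=8: r + 7k = 2809.418333… → ⌈·⌉ = 2810
j=9: r + 8k = 3172.951666… → ⌈·⌉ = 3173
j=10: r + 9k = 3536.485 → ⌈·⌉ = 3537
j=11: r + 10k = 3900.018333… → ⌈·⌉ = 3901
j=12: r + 11k = 4263.551666… → ⌈·⌉ = 4264
j=13: r + 12k = 4627.085 → ⌈·⌉ = 4628
j=14: r + 13k = 4990.618333… → ⌈·⌉ = 4991
j=15: r + 14k = 5354.151666… → ⌈·⌉ = 5355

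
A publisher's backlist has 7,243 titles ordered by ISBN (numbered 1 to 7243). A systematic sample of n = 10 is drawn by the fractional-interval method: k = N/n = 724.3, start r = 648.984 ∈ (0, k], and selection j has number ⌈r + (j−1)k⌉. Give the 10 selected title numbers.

j=1: r + 0k = 648.984 → ⌈·⌉ = 649
j=2: r + 1k = 1373.284 → ⌈·⌉ = 1374
j=3: r + 2k = 2097.584 → ⌈·⌉ = 2098
j=4: r + 3k = 2821.884 → ⌈·⌉ = 2822
j=5: r + 4k = 3546.184 → ⌈·⌉ = 3547
j=6: r + 5k = 4270.484 → ⌈·⌉ = 4271
j=7: r + 6k = 4994.784 → ⌈·⌉ = 4995
j=8: r + 7k = 5719.084 → ⌈·⌉ = 5720
j=9: r + 8k = 6443.384 → ⌈·⌉ = 6444
j=10: r + 9k = 7167.684 → ⌈·⌉ = 7168

649, 1374, 2098, 2822, 3547, 4271, 4995, 5720, 6444, 7168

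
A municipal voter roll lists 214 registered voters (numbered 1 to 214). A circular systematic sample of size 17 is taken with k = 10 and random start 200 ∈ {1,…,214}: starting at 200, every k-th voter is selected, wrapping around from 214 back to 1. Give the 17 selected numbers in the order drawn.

200, 210, 6, 16, 26, 36, 46, 56, 66, 76, 86, 96, 106, 116, 126, 136, 146

Selection 1: 200
Selection 2: 200 + 10 = 210
Selection 3: 210 + 10 = 220 → 220 − 214 = 6
Selection 4: 6 + 10 = 16
Selection 5: 16 + 10 = 26
Selection 6: 26 + 10 = 36
Selection 7: 36 + 10 = 46
Selection 8: 46 + 10 = 56
Selection 9: 56 + 10 = 66
Selection 10: 66 + 10 = 76
Selection 11: 76 + 10 = 86
Selection 12: 86 + 10 = 96
Selection 13: 96 + 10 = 106
Selection 14: 106 + 10 = 116
Selection 15: 116 + 10 = 126
Selection 16: 126 + 10 = 136
Selection 17: 136 + 10 = 146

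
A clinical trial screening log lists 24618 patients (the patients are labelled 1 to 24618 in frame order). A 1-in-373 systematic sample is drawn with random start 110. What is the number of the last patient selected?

k = 373
66th selection = r + (66−1)·k = 110 + 65×373 = 110 + 24245 = 24355

24355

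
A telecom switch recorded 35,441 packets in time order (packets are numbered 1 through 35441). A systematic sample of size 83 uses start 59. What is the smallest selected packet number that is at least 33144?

k = 35441/83 = 427
Steps past start: ⌈(33144 − 59)/427⌉ = ⌈33085/427⌉ = 78
Selected packet: 59 + 78×427 = 33365

33365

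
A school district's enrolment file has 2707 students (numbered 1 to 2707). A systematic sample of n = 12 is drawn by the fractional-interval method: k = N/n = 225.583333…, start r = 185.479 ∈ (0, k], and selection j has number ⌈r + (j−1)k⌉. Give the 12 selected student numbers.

186, 412, 637, 863, 1088, 1314, 1539, 1765, 1991, 2216, 2442, 2667

j=1: r + 0k = 185.479 → ⌈·⌉ = 186
j=2: r + 1k = 411.062333… → ⌈·⌉ = 412
j=3: r + 2k = 636.645666… → ⌈·⌉ = 637
j=4: r + 3k = 862.229 → ⌈·⌉ = 863
j=5: r + 4k = 1087.812333… → ⌈·⌉ = 1088
j=6: r + 5k = 1313.395666… → ⌈·⌉ = 1314
j=7: r + 6k = 1538.979 → ⌈·⌉ = 1539
j=8: r + 7k = 1764.562333… → ⌈·⌉ = 1765
j=9: r + 8k = 1990.145666… → ⌈·⌉ = 1991
j=10: r + 9k = 2215.729 → ⌈·⌉ = 2216
j=11: r + 10k = 2441.312333… → ⌈·⌉ = 2442
j=12: r + 11k = 2666.895666… → ⌈·⌉ = 2667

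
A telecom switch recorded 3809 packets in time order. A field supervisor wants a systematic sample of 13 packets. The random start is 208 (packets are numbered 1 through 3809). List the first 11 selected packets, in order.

208, 501, 794, 1087, 1380, 1673, 1966, 2259, 2552, 2845, 3138

k = N/n = 3809/13 = 293
packet 1: 208
packet 2: 208 + 293 = 501
packet 3: 501 + 293 = 794
packet 4: 794 + 293 = 1087
packet 5: 1087 + 293 = 1380
packet 6: 1380 + 293 = 1673
packet 7: 1673 + 293 = 1966
packet 8: 1966 + 293 = 2259
packet 9: 2259 + 293 = 2552
packet 10: 2552 + 293 = 2845
packet 11: 2845 + 293 = 3138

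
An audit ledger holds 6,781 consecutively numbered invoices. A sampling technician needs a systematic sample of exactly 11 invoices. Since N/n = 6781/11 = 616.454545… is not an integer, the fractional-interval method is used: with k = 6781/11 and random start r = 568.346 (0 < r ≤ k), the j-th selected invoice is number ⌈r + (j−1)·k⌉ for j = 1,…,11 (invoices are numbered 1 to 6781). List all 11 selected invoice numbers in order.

j=1: r + 0k = 568.346 → ⌈·⌉ = 569
j=2: r + 1k = 1184.800545… → ⌈·⌉ = 1185
j=3: r + 2k = 1801.255090… → ⌈·⌉ = 1802
j=4: r + 3k = 2417.709636… → ⌈·⌉ = 2418
j=5: r + 4k = 3034.164181… → ⌈·⌉ = 3035
j=6: r + 5k = 3650.618727… → ⌈·⌉ = 3651
j=7: r + 6k = 4267.073272… → ⌈·⌉ = 4268
j=8: r + 7k = 4883.527818… → ⌈·⌉ = 4884
j=9: r + 8k = 5499.982363… → ⌈·⌉ = 5500
j=10: r + 9k = 6116.436909… → ⌈·⌉ = 6117
j=11: r + 10k = 6732.891454… → ⌈·⌉ = 6733

569, 1185, 1802, 2418, 3035, 3651, 4268, 4884, 5500, 6117, 6733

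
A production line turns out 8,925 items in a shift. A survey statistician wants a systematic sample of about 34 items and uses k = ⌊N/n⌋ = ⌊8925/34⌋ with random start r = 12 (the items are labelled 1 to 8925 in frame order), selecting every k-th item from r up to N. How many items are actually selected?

35

k = ⌊8925/34⌋ = 262
Achieved size = ⌊(8925 − 12)/262⌋ + 1 = ⌊8913/262⌋ + 1 = 34 + 1 = 35
(last selection: 12 + 34×262 = 8920 ≤ 8925; next would be 9182 > 8925)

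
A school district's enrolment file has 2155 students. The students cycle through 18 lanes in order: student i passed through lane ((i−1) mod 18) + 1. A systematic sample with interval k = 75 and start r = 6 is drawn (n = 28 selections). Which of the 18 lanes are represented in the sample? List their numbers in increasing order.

Consecutive selections differ by k = 75, so their lane numbers differ by 75 mod 18 = 3.
gcd(75, 18) = 3, so the sample visits 18/3 = 6 distinct residues mod 18.
Start 6 is lane 6; the lanes hit are 3, 6, 9, 12, 15, 18.

3, 6, 9, 12, 15, 18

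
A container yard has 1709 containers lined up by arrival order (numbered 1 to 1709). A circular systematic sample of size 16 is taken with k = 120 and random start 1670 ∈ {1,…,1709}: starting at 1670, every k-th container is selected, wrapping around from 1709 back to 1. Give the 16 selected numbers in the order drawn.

Selection 1: 1670
Selection 2: 1670 + 120 = 1790 → 1790 − 1709 = 81
Selection 3: 81 + 120 = 201
Selection 4: 201 + 120 = 321
Selection 5: 321 + 120 = 441
Selection 6: 441 + 120 = 561
Selection 7: 561 + 120 = 681
Selection 8: 681 + 120 = 801
Selection 9: 801 + 120 = 921
Selection 10: 921 + 120 = 1041
Selection 11: 1041 + 120 = 1161
Selection 12: 1161 + 120 = 1281
Selection 13: 1281 + 120 = 1401
Selection 14: 1401 + 120 = 1521
Selection 15: 1521 + 120 = 1641
Selection 16: 1641 + 120 = 1761 → 1761 − 1709 = 52

1670, 81, 201, 321, 441, 561, 681, 801, 921, 1041, 1161, 1281, 1401, 1521, 1641, 52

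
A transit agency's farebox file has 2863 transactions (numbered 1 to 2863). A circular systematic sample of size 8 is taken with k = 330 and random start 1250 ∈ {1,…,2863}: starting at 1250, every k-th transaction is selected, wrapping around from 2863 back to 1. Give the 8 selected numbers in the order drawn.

Selection 1: 1250
Selection 2: 1250 + 330 = 1580
Selection 3: 1580 + 330 = 1910
Selection 4: 1910 + 330 = 2240
Selection 5: 2240 + 330 = 2570
Selection 6: 2570 + 330 = 2900 → 2900 − 2863 = 37
Selection 7: 37 + 330 = 367
Selection 8: 367 + 330 = 697

1250, 1580, 1910, 2240, 2570, 37, 367, 697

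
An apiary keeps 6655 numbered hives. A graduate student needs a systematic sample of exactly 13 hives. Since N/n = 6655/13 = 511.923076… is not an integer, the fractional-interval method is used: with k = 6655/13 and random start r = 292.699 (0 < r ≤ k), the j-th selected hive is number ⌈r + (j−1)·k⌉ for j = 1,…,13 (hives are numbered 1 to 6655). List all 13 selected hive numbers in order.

293, 805, 1317, 1829, 2341, 2853, 3365, 3877, 4389, 4901, 5412, 5924, 6436

j=1: r + 0k = 292.699 → ⌈·⌉ = 293
j=2: r + 1k = 804.622076… → ⌈·⌉ = 805
j=3: r + 2k = 1316.545153… → ⌈·⌉ = 1317
j=4: r + 3k = 1828.468230… → ⌈·⌉ = 1829
j=5: r + 4k = 2340.391307… → ⌈·⌉ = 2341
j=6: r + 5k = 2852.314384… → ⌈·⌉ = 2853
j=7: r + 6k = 3364.237461… → ⌈·⌉ = 3365
j=8: r + 7k = 3876.160538… → ⌈·⌉ = 3877
j=9: r + 8k = 4388.083615… → ⌈·⌉ = 4389
j=10: r + 9k = 4900.006692… → ⌈·⌉ = 4901
j=11: r + 10k = 5411.929769… → ⌈·⌉ = 5412
j=12: r + 11k = 5923.852846… → ⌈·⌉ = 5924
j=13: r + 12k = 6435.775923… → ⌈·⌉ = 6436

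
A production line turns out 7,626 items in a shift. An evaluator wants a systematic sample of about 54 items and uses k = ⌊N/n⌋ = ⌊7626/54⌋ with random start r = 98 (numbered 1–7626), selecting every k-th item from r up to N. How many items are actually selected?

k = ⌊7626/54⌋ = 141
Achieved size = ⌊(7626 − 98)/141⌋ + 1 = ⌊7528/141⌋ + 1 = 53 + 1 = 54
(last selection: 98 + 53×141 = 7571 ≤ 7626; next would be 7712 > 7626)

54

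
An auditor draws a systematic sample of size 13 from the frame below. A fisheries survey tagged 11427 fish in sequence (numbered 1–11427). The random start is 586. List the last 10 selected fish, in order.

k = N/n = 11427/13 = 879
4th selection = 586 + 3×879 = 3223
5th: 3223 + 879 = 4102
6th: 4102 + 879 = 4981
7th: 4981 + 879 = 5860
8th: 5860 + 879 = 6739
9th: 6739 + 879 = 7618
10th: 7618 + 879 = 8497
11th: 8497 + 879 = 9376
12th: 9376 + 879 = 10255
13th: 10255 + 879 = 11134

3223, 4102, 4981, 5860, 6739, 7618, 8497, 9376, 10255, 11134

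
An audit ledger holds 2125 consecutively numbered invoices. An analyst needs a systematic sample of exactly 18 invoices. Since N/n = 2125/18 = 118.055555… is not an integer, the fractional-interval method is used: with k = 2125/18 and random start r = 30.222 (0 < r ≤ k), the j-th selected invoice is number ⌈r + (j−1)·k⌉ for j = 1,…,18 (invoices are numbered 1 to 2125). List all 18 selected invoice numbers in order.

j=1: r + 0k = 30.222 → ⌈·⌉ = 31
j=2: r + 1k = 148.277555… → ⌈·⌉ = 149
j=3: r + 2k = 266.333111… → ⌈·⌉ = 267
j=4: r + 3k = 384.388666… → ⌈·⌉ = 385
j=5: r + 4k = 502.444222… → ⌈·⌉ = 503
j=6: r + 5k = 620.499777… → ⌈·⌉ = 621
j=7: r + 6k = 738.555333… → ⌈·⌉ = 739
j=8: r + 7k = 856.610888… → ⌈·⌉ = 857
j=9: r + 8k = 974.666444… → ⌈·⌉ = 975
j=10: r + 9k = 1092.722 → ⌈·⌉ = 1093
j=11: r + 10k = 1210.777555… → ⌈·⌉ = 1211
j=12: r + 11k = 1328.833111… → ⌈·⌉ = 1329
j=13: r + 12k = 1446.888666… → ⌈·⌉ = 1447
j=14: r + 13k = 1564.944222… → ⌈·⌉ = 1565
j=15: r + 14k = 1682.999777… → ⌈·⌉ = 1683
j=16: r + 15k = 1801.055333… → ⌈·⌉ = 1802
j=17: r + 16k = 1919.110888… → ⌈·⌉ = 1920
j=18: r + 17k = 2037.166444… → ⌈·⌉ = 2038

31, 149, 267, 385, 503, 621, 739, 857, 975, 1093, 1211, 1329, 1447, 1565, 1683, 1802, 1920, 2038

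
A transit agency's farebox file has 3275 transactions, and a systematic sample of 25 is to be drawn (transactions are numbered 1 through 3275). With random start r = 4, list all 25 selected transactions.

k = N/n = 3275/25 = 131
transaction 1: 4
transaction 2: 4 + 131 = 135
transaction 3: 135 + 131 = 266
transaction 4: 266 + 131 = 397
transaction 5: 397 + 131 = 528
transaction 6: 528 + 131 = 659
transaction 7: 659 + 131 = 790
transaction 8: 790 + 131 = 921
transaction 9: 921 + 131 = 1052
transaction 10: 1052 + 131 = 1183
transaction 11: 1183 + 131 = 1314
transaction 12: 1314 + 131 = 1445
transaction 13: 1445 + 131 = 1576
transaction 14: 1576 + 131 = 1707
transaction 15: 1707 + 131 = 1838
transaction 16: 1838 + 131 = 1969
transaction 17: 1969 + 131 = 2100
transaction 18: 2100 + 131 = 2231
transaction 19: 2231 + 131 = 2362
transaction 20: 2362 + 131 = 2493
transaction 21: 2493 + 131 = 2624
transaction 22: 2624 + 131 = 2755
transaction 23: 2755 + 131 = 2886
transaction 24: 2886 + 131 = 3017
transaction 25: 3017 + 131 = 3148

4, 135, 266, 397, 528, 659, 790, 921, 1052, 1183, 1314, 1445, 1576, 1707, 1838, 1969, 2100, 2231, 2362, 2493, 2624, 2755, 2886, 3017, 3148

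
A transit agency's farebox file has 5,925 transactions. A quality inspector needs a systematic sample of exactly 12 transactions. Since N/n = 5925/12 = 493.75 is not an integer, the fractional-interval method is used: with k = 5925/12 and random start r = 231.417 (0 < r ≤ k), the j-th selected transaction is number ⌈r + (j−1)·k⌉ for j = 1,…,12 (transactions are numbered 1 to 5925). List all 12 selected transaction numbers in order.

232, 726, 1219, 1713, 2207, 2701, 3194, 3688, 4182, 4676, 5169, 5663

j=1: r + 0k = 231.417 → ⌈·⌉ = 232
j=2: r + 1k = 725.167 → ⌈·⌉ = 726
j=3: r + 2k = 1218.917 → ⌈·⌉ = 1219
j=4: r + 3k = 1712.667 → ⌈·⌉ = 1713
j=5: r + 4k = 2206.417 → ⌈·⌉ = 2207
j=6: r + 5k = 2700.167 → ⌈·⌉ = 2701
j=7: r + 6k = 3193.917 → ⌈·⌉ = 3194
j=8: r + 7k = 3687.667 → ⌈·⌉ = 3688
j=9: r + 8k = 4181.417 → ⌈·⌉ = 4182
j=10: r + 9k = 4675.167 → ⌈·⌉ = 4676
j=11: r + 10k = 5168.917 → ⌈·⌉ = 5169
j=12: r + 11k = 5662.667 → ⌈·⌉ = 5663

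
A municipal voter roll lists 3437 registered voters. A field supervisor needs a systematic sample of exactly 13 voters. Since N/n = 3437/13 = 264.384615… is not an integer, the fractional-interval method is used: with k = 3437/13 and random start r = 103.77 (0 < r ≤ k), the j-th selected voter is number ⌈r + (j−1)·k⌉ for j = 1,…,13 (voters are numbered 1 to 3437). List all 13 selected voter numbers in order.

j=1: r + 0k = 103.77 → ⌈·⌉ = 104
j=2: r + 1k = 368.154615… → ⌈·⌉ = 369
j=3: r + 2k = 632.539230… → ⌈·⌉ = 633
j=4: r + 3k = 896.923846… → ⌈·⌉ = 897
j=5: r + 4k = 1161.308461… → ⌈·⌉ = 1162
j=6: r + 5k = 1425.693076… → ⌈·⌉ = 1426
j=7: r + 6k = 1690.077692… → ⌈·⌉ = 1691
j=8: r + 7k = 1954.462307… → ⌈·⌉ = 1955
j=9: r + 8k = 2218.846923… → ⌈·⌉ = 2219
j=10: r + 9k = 2483.231538… → ⌈·⌉ = 2484
j=11: r + 10k = 2747.616153… → ⌈·⌉ = 2748
j=12: r + 11k = 3012.000769… → ⌈·⌉ = 3013
j=13: r + 12k = 3276.385384… → ⌈·⌉ = 3277

104, 369, 633, 897, 1162, 1426, 1691, 1955, 2219, 2484, 2748, 3013, 3277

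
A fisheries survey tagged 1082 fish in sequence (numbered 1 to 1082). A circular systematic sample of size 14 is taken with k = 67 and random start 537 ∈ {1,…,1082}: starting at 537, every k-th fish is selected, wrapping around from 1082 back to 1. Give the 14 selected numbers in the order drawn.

537, 604, 671, 738, 805, 872, 939, 1006, 1073, 58, 125, 192, 259, 326

Selection 1: 537
Selection 2: 537 + 67 = 604
Selection 3: 604 + 67 = 671
Selection 4: 671 + 67 = 738
Selection 5: 738 + 67 = 805
Selection 6: 805 + 67 = 872
Selection 7: 872 + 67 = 939
Selection 8: 939 + 67 = 1006
Selection 9: 1006 + 67 = 1073
Selection 10: 1073 + 67 = 1140 → 1140 − 1082 = 58
Selection 11: 58 + 67 = 125
Selection 12: 125 + 67 = 192
Selection 13: 192 + 67 = 259
Selection 14: 259 + 67 = 326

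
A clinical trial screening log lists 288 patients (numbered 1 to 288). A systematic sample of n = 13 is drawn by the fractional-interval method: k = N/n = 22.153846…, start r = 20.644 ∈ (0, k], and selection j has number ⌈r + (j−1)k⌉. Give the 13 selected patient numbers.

j=1: r + 0k = 20.644 → ⌈·⌉ = 21
j=2: r + 1k = 42.797846… → ⌈·⌉ = 43
j=3: r + 2k = 64.951692… → ⌈·⌉ = 65
j=4: r + 3k = 87.105538… → ⌈·⌉ = 88
j=5: r + 4k = 109.259384… → ⌈·⌉ = 110
j=6: r + 5k = 131.413230… → ⌈·⌉ = 132
j=7: r + 6k = 153.567076… → ⌈·⌉ = 154
j=8: r + 7k = 175.720923… → ⌈·⌉ = 176
j=9: r + 8k = 197.874769… → ⌈·⌉ = 198
j=10: r + 9k = 220.028615… → ⌈·⌉ = 221
j=11: r + 10k = 242.182461… → ⌈·⌉ = 243
j=12: r + 11k = 264.336307… → ⌈·⌉ = 265
j=13: r + 12k = 286.490153… → ⌈·⌉ = 287

21, 43, 65, 88, 110, 132, 154, 176, 198, 221, 243, 265, 287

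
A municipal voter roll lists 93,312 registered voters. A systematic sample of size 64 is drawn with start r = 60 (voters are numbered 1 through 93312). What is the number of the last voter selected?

k = 93312/64 = 1458
64th selection = r + (64−1)·k = 60 + 63×1458 = 60 + 91854 = 91914

91914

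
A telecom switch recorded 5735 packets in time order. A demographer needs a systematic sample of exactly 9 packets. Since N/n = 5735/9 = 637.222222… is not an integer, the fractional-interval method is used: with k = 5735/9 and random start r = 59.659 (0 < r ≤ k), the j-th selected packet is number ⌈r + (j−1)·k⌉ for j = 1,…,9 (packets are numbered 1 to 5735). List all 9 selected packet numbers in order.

j=1: r + 0k = 59.659 → ⌈·⌉ = 60
j=2: r + 1k = 696.881222… → ⌈·⌉ = 697
j=3: r + 2k = 1334.103444… → ⌈·⌉ = 1335
j=4: r + 3k = 1971.325666… → ⌈·⌉ = 1972
j=5: r + 4k = 2608.547888… → ⌈·⌉ = 2609
j=6: r + 5k = 3245.770111… → ⌈·⌉ = 3246
j=7: r + 6k = 3882.992333… → ⌈·⌉ = 3883
j=8: r + 7k = 4520.214555… → ⌈·⌉ = 4521
j=9: r + 8k = 5157.436777… → ⌈·⌉ = 5158

60, 697, 1335, 1972, 2609, 3246, 3883, 4521, 5158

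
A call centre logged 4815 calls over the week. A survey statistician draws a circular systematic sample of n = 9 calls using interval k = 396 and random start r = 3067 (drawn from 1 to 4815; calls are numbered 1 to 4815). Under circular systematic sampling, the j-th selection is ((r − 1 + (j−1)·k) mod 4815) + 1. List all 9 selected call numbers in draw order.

Selection 1: 3067
Selection 2: 3067 + 396 = 3463
Selection 3: 3463 + 396 = 3859
Selection 4: 3859 + 396 = 4255
Selection 5: 4255 + 396 = 4651
Selection 6: 4651 + 396 = 5047 → 5047 − 4815 = 232
Selection 7: 232 + 396 = 628
Selection 8: 628 + 396 = 1024
Selection 9: 1024 + 396 = 1420

3067, 3463, 3859, 4255, 4651, 232, 628, 1024, 1420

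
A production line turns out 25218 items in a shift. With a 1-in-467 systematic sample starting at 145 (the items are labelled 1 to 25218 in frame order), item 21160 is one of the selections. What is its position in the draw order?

46

k = 467
position = (21160 − 145)/467 + 1 = 21015/467 + 1 = 45 + 1 = 46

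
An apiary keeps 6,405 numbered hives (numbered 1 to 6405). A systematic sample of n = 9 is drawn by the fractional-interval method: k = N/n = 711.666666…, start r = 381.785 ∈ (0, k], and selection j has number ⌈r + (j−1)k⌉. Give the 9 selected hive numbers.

382, 1094, 1806, 2517, 3229, 3941, 4652, 5364, 6076

j=1: r + 0k = 381.785 → ⌈·⌉ = 382
j=2: r + 1k = 1093.451666… → ⌈·⌉ = 1094
j=3: r + 2k = 1805.118333… → ⌈·⌉ = 1806
j=4: r + 3k = 2516.785 → ⌈·⌉ = 2517
j=5: r + 4k = 3228.451666… → ⌈·⌉ = 3229
j=6: r + 5k = 3940.118333… → ⌈·⌉ = 3941
j=7: r + 6k = 4651.785 → ⌈·⌉ = 4652
j=8: r + 7k = 5363.451666… → ⌈·⌉ = 5364
j=9: r + 8k = 6075.118333… → ⌈·⌉ = 6076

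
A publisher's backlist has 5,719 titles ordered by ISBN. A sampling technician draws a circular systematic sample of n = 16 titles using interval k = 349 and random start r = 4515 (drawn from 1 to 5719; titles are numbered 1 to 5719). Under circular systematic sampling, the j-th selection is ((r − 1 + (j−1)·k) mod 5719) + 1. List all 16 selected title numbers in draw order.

4515, 4864, 5213, 5562, 192, 541, 890, 1239, 1588, 1937, 2286, 2635, 2984, 3333, 3682, 4031

Selection 1: 4515
Selection 2: 4515 + 349 = 4864
Selection 3: 4864 + 349 = 5213
Selection 4: 5213 + 349 = 5562
Selection 5: 5562 + 349 = 5911 → 5911 − 5719 = 192
Selection 6: 192 + 349 = 541
Selection 7: 541 + 349 = 890
Selection 8: 890 + 349 = 1239
Selection 9: 1239 + 349 = 1588
Selection 10: 1588 + 349 = 1937
Selection 11: 1937 + 349 = 2286
Selection 12: 2286 + 349 = 2635
Selection 13: 2635 + 349 = 2984
Selection 14: 2984 + 349 = 3333
Selection 15: 3333 + 349 = 3682
Selection 16: 3682 + 349 = 4031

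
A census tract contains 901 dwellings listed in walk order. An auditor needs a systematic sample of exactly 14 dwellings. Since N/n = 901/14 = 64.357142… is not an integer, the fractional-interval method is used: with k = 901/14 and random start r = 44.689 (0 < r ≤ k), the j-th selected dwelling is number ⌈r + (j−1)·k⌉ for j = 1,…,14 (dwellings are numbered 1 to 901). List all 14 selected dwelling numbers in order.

45, 110, 174, 238, 303, 367, 431, 496, 560, 624, 689, 753, 817, 882

j=1: r + 0k = 44.689 → ⌈·⌉ = 45
j=2: r + 1k = 109.046142… → ⌈·⌉ = 110
j=3: r + 2k = 173.403285… → ⌈·⌉ = 174
j=4: r + 3k = 237.760428… → ⌈·⌉ = 238
j=5: r + 4k = 302.117571… → ⌈·⌉ = 303
j=6: r + 5k = 366.474714… → ⌈·⌉ = 367
j=7: r + 6k = 430.831857… → ⌈·⌉ = 431
j=8: r + 7k = 495.189 → ⌈·⌉ = 496
j=9: r + 8k = 559.546142… → ⌈·⌉ = 560
j=10: r + 9k = 623.903285… → ⌈·⌉ = 624
j=11: r + 10k = 688.260428… → ⌈·⌉ = 689
j=12: r + 11k = 752.617571… → ⌈·⌉ = 753
j=13: r + 12k = 816.974714… → ⌈·⌉ = 817
j=14: r + 13k = 881.331857… → ⌈·⌉ = 882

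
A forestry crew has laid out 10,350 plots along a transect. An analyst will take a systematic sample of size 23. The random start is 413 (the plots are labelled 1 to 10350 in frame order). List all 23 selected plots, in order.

413, 863, 1313, 1763, 2213, 2663, 3113, 3563, 4013, 4463, 4913, 5363, 5813, 6263, 6713, 7163, 7613, 8063, 8513, 8963, 9413, 9863, 10313

k = N/n = 10350/23 = 450
plot 1: 413
plot 2: 413 + 450 = 863
plot 3: 863 + 450 = 1313
plot 4: 1313 + 450 = 1763
plot 5: 1763 + 450 = 2213
plot 6: 2213 + 450 = 2663
plot 7: 2663 + 450 = 3113
plot 8: 3113 + 450 = 3563
plot 9: 3563 + 450 = 4013
plot 10: 4013 + 450 = 4463
plot 11: 4463 + 450 = 4913
plot 12: 4913 + 450 = 5363
plot 13: 5363 + 450 = 5813
plot 14: 5813 + 450 = 6263
plot 15: 6263 + 450 = 6713
plot 16: 6713 + 450 = 7163
plot 17: 7163 + 450 = 7613
plot 18: 7613 + 450 = 8063
plot 19: 8063 + 450 = 8513
plot 20: 8513 + 450 = 8963
plot 21: 8963 + 450 = 9413
plot 22: 9413 + 450 = 9863
plot 23: 9863 + 450 = 10313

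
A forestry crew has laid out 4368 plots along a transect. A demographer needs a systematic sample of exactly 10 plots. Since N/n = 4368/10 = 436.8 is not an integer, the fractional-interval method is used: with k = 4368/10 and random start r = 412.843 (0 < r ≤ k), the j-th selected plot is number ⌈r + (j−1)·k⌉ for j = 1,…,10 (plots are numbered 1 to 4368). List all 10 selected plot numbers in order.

413, 850, 1287, 1724, 2161, 2597, 3034, 3471, 3908, 4345

j=1: r + 0k = 412.843 → ⌈·⌉ = 413
j=2: r + 1k = 849.643 → ⌈·⌉ = 850
j=3: r + 2k = 1286.443 → ⌈·⌉ = 1287
j=4: r + 3k = 1723.243 → ⌈·⌉ = 1724
j=5: r + 4k = 2160.043 → ⌈·⌉ = 2161
j=6: r + 5k = 2596.843 → ⌈·⌉ = 2597
j=7: r + 6k = 3033.643 → ⌈·⌉ = 3034
j=8: r + 7k = 3470.443 → ⌈·⌉ = 3471
j=9: r + 8k = 3907.243 → ⌈·⌉ = 3908
j=10: r + 9k = 4344.043 → ⌈·⌉ = 4345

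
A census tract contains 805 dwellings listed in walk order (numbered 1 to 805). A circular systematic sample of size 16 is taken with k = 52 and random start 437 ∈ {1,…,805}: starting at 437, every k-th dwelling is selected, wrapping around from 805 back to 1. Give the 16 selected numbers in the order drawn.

437, 489, 541, 593, 645, 697, 749, 801, 48, 100, 152, 204, 256, 308, 360, 412

Selection 1: 437
Selection 2: 437 + 52 = 489
Selection 3: 489 + 52 = 541
Selection 4: 541 + 52 = 593
Selection 5: 593 + 52 = 645
Selection 6: 645 + 52 = 697
Selection 7: 697 + 52 = 749
Selection 8: 749 + 52 = 801
Selection 9: 801 + 52 = 853 → 853 − 805 = 48
Selection 10: 48 + 52 = 100
Selection 11: 100 + 52 = 152
Selection 12: 152 + 52 = 204
Selection 13: 204 + 52 = 256
Selection 14: 256 + 52 = 308
Selection 15: 308 + 52 = 360
Selection 16: 360 + 52 = 412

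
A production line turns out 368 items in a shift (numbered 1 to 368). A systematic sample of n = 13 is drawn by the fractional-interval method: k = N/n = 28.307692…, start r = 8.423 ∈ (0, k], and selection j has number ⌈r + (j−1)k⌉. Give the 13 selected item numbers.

j=1: r + 0k = 8.423 → ⌈·⌉ = 9
j=2: r + 1k = 36.730692… → ⌈·⌉ = 37
j=3: r + 2k = 65.038384… → ⌈·⌉ = 66
j=4: r + 3k = 93.346076… → ⌈·⌉ = 94
j=5: r + 4k = 121.653769… → ⌈·⌉ = 122
j=6: r + 5k = 149.961461… → ⌈·⌉ = 150
j=7: r + 6k = 178.269153… → ⌈·⌉ = 179
j=8: r + 7k = 206.576846… → ⌈·⌉ = 207
j=9: r + 8k = 234.884538… → ⌈·⌉ = 235
j=10: r + 9k = 263.192230… → ⌈·⌉ = 264
j=11: r + 10k = 291.499923… → ⌈·⌉ = 292
j=12: r + 11k = 319.807615… → ⌈·⌉ = 320
j=13: r + 12k = 348.115307… → ⌈·⌉ = 349

9, 37, 66, 94, 122, 150, 179, 207, 235, 264, 292, 320, 349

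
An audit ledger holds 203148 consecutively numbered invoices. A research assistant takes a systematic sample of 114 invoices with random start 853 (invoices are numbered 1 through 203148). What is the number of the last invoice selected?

202219

k = 203148/114 = 1782
114th selection = r + (114−1)·k = 853 + 113×1782 = 853 + 201366 = 202219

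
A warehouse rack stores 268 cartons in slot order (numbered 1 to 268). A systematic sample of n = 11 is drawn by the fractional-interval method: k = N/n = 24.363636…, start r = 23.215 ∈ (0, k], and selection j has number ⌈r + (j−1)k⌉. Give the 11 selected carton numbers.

24, 48, 72, 97, 121, 146, 170, 194, 219, 243, 267

j=1: r + 0k = 23.215 → ⌈·⌉ = 24
j=2: r + 1k = 47.578636… → ⌈·⌉ = 48
j=3: r + 2k = 71.942272… → ⌈·⌉ = 72
j=4: r + 3k = 96.305909… → ⌈·⌉ = 97
j=5: r + 4k = 120.669545… → ⌈·⌉ = 121
j=6: r + 5k = 145.033181… → ⌈·⌉ = 146
j=7: r + 6k = 169.396818… → ⌈·⌉ = 170
j=8: r + 7k = 193.760454… → ⌈·⌉ = 194
j=9: r + 8k = 218.124090… → ⌈·⌉ = 219
j=10: r + 9k = 242.487727… → ⌈·⌉ = 243
j=11: r + 10k = 266.851363… → ⌈·⌉ = 267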